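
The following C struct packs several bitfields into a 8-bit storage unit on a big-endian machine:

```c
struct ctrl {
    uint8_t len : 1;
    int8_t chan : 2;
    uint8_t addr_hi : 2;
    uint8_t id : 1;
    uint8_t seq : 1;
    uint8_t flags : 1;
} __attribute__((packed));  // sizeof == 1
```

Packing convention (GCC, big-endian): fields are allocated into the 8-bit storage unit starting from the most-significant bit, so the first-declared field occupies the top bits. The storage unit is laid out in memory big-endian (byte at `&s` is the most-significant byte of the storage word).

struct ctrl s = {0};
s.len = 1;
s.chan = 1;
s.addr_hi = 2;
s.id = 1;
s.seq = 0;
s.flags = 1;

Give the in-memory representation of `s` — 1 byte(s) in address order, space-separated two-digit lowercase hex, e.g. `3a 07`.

[7+:1] len=1 & 0x1 = 0x1; word=0x80
[5+:2] chan=1 & 0x3 = 0x1; word=0xa0
[3+:2] addr_hi=2 & 0x3 = 0x2; word=0xb0
[2+:1] id=1 & 0x1 = 0x1; word=0xb4
[1+:1] seq=0 & 0x1 = 0x0; word=0xb4
[0+:1] flags=1 & 0x1 = 0x1; word=0xb5
word = 0xb5 → big-endian bytes:
  [0]=0xb5

b5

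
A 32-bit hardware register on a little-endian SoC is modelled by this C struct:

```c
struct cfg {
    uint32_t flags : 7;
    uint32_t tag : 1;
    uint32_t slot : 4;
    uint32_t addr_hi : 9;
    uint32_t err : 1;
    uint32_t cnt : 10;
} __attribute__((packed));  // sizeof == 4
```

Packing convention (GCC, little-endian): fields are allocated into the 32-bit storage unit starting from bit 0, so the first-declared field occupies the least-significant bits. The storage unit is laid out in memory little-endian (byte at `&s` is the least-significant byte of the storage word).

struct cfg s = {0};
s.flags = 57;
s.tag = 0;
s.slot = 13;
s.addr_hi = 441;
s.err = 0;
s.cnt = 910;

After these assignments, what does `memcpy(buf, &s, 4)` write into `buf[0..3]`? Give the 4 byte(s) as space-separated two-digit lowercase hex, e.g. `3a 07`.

39 9d 9b e3

flags (7b) val=57 bits=0x39 at bit 0: 0x00000039
tag (1b) val=0 bits=0x0 at bit 7: 0x00000039
slot (4b) val=13 bits=0xd at bit 8: 0x00000d39
addr_hi (9b) val=441 bits=0x1b9 at bit 12: 0x001b9d39
err (1b) val=0 bits=0x0 at bit 21: 0x001b9d39
cnt (10b) val=910 bits=0x38e at bit 22: 0xe39b9d39
word = 0xe39b9d39 → little-endian bytes:
  [0]=0x39  [1]=0x9d  [2]=0x9b  [3]=0xe3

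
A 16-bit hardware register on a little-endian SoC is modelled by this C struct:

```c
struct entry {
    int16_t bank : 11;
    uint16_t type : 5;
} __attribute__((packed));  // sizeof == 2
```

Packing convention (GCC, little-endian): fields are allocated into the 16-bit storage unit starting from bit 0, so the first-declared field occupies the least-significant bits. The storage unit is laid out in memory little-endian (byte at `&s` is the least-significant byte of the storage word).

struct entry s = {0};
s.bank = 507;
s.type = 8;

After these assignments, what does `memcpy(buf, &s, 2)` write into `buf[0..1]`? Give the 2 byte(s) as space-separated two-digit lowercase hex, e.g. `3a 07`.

bank:11 = 507 → 0x1fb << 0 → word 0x01fb
type:5 = 8 → 0x8 << 11 → word 0x41fb
word = 0x41fb → little-endian bytes:
  [0]=0xfb  [1]=0x41

fb 41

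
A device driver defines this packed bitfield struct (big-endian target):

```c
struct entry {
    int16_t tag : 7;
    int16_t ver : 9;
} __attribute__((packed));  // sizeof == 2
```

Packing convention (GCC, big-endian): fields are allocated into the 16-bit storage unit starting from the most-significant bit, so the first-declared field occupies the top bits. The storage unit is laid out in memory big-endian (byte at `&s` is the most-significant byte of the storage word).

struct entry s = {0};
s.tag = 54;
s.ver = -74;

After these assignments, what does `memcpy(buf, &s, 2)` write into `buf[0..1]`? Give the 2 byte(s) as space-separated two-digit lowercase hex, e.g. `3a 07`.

[9+:7] tag=54 & 0x7f = 0x36; word=0x6c00
[0+:9] ver=-74 & 0x1ff = 0x1b6; word=0x6db6
word = 0x6db6 → big-endian bytes:
  [0]=0x6d  [1]=0xb6

6d b6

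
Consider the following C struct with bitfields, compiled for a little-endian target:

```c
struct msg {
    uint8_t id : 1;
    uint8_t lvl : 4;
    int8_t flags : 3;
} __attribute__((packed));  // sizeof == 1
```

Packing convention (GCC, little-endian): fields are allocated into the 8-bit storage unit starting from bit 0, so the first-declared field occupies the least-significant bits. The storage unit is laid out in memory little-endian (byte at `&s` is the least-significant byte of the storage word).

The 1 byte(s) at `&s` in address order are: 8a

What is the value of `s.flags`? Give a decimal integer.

-4

[0]=0x8a (little-endian) → word 0x8a
id:1 @ bit 0 → (0x8a>>0)&0x1 = 0x0
lvl:4 @ bit 1 → (0x8a>>1)&0xf = 0x5
flags:3 @ bit 5 → (0x8a>>5)&0x7 = 0x4  ←
flags signed 3b, MSB=1: 4 - 8 = -4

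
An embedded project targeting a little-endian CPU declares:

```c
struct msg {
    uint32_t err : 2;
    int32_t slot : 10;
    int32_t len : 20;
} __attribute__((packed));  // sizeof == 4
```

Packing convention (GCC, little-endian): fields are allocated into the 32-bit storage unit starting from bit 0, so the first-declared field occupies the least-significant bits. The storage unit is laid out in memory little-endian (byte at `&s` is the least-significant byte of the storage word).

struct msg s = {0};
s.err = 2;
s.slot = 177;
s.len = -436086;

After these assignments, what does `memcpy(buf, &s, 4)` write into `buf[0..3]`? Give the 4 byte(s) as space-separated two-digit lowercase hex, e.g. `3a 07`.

err:2 = 2 → 0x2 << 0 → word 0x00000002
slot:10 = 177 → 0xb1 << 2 → word 0x000002c6
len:20 = -436086 → 0x9588a << 12 → word 0x9588a2c6
word = 0x9588a2c6 → little-endian bytes:
  [0]=0xc6  [1]=0xa2  [2]=0x88  [3]=0x95

c6 a2 88 95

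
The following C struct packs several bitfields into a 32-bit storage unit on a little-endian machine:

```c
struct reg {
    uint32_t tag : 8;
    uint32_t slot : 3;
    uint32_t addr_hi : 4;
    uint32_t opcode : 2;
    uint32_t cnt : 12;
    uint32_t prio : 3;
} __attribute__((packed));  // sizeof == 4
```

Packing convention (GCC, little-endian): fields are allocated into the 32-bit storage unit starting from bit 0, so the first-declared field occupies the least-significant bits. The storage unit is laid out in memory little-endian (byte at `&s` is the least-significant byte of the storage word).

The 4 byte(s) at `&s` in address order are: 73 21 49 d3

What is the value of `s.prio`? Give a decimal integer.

6

[0]=0x73 [1]=0x21 [2]=0x49 [3]=0xd3 (little-endian) → word 0xd3492173
tag [0+:8] = (word>>0) & 0xff = 115
slot [8+:3] = (word>>8) & 0x7 = 1
addr_hi [11+:4] = (word>>11) & 0xf = 4
opcode [15+:2] = (word>>15) & 0x3 = 2
cnt [17+:12] = (word>>17) & 0xfff = 2468
prio [29+:3] = (word>>29) & 0x7 = 6  ←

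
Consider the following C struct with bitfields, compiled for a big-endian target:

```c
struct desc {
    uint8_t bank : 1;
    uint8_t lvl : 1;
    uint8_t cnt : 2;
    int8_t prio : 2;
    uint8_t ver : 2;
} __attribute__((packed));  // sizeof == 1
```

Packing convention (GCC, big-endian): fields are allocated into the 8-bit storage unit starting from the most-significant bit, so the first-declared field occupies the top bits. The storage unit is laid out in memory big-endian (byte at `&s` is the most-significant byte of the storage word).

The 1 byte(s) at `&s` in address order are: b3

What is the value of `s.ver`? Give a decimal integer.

[0]=0xb3 (big-endian) → word 0xb3
bank [7+:1] = (word>>7) & 0x1 = 1
lvl [6+:1] = (word>>6) & 0x1 = 0
cnt [4+:2] = (word>>4) & 0x3 = 3
prio [2+:2] = (word>>2) & 0x3 = 0
ver [0+:2] = (word>>0) & 0x3 = 3  ←

3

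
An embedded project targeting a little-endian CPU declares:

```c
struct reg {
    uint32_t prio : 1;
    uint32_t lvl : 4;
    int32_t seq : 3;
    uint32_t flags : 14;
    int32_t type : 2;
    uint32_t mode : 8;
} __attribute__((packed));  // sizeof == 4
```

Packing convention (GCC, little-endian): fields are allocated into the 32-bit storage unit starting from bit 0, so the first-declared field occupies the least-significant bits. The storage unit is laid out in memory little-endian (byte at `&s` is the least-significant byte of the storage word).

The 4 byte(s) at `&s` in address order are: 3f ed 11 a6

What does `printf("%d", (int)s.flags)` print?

[0]=0x3f [1]=0xed [2]=0x11 [3]=0xa6 (little-endian) → word 0xa611ed3f
prio [0+:1] = (word>>0) & 0x1 = 1
lvl [1+:4] = (word>>1) & 0xf = 15
seq [5+:3] = (word>>5) & 0x7 = 1
flags [8+:14] = (word>>8) & 0x3fff = 4589  ←
type [22+:2] = (word>>22) & 0x3 = 0
mode [24+:8] = (word>>24) & 0xff = 166

4589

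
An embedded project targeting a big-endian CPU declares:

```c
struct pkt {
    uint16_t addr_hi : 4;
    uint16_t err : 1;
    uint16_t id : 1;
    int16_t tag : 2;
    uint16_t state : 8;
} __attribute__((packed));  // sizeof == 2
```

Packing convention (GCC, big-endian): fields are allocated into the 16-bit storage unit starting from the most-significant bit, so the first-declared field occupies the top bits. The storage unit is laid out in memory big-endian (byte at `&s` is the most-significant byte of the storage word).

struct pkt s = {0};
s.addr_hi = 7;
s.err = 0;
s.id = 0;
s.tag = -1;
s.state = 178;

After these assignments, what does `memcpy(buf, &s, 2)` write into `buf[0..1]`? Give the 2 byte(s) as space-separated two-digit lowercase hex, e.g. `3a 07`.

73 b2

addr_hi:4 = 7 → 0x7 << 12 → word 0x7000
err:1 = 0 → 0x0 << 11 → word 0x7000
id:1 = 0 → 0x0 << 10 → word 0x7000
tag:2 = -1 → 0x3 << 8 → word 0x7300
state:8 = 178 → 0xb2 << 0 → word 0x73b2
word = 0x73b2 → big-endian bytes:
  [0]=0x73  [1]=0xb2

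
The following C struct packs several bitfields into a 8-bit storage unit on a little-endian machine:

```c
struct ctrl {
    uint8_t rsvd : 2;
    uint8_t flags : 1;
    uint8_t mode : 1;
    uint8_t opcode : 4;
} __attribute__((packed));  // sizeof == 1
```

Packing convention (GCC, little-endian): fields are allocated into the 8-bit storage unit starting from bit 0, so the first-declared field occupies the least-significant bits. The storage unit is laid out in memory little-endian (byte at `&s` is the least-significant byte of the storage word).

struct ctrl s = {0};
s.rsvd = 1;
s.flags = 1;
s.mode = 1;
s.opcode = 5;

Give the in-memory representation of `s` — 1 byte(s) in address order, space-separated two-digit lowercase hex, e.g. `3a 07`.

5d

[0+:2] rsvd=1 & 0x3 = 0x1; word=0x01
[2+:1] flags=1 & 0x1 = 0x1; word=0x05
[3+:1] mode=1 & 0x1 = 0x1; word=0x0d
[4+:4] opcode=5 & 0xf = 0x5; word=0x5d
word = 0x5d → little-endian bytes:
  [0]=0x5d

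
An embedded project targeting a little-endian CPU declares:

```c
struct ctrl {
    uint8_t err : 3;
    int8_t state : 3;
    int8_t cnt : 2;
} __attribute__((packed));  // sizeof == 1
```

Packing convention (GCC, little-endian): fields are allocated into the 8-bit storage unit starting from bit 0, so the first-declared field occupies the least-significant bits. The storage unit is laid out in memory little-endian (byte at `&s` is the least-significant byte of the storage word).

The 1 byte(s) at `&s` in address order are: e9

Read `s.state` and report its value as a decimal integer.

[0]=0xe9 (little-endian) → word 0xe9
err:3 @ bit 0 → (0xe9>>0)&0x7 = 0x1
state:3 @ bit 3 → (0xe9>>3)&0x7 = 0x5  ←
cnt:2 @ bit 6 → (0xe9>>6)&0x3 = 0x3
state signed 3b, MSB=1: 5 - 8 = -3

-3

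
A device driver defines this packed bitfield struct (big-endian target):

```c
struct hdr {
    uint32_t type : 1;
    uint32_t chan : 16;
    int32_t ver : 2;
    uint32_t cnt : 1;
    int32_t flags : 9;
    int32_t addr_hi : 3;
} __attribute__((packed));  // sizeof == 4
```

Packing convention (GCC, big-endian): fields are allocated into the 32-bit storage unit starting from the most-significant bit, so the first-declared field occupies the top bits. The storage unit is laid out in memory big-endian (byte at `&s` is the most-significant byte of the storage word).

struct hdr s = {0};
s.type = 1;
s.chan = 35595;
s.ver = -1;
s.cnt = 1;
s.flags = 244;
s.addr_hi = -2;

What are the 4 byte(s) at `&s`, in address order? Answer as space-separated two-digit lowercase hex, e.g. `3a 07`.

c5 85 f7 a6

type (1b) val=1 bits=0x1 at bit 31: 0x80000000
chan (16b) val=35595 bits=0x8b0b at bit 15: 0xc5858000
ver (2b) val=-1 bits=0x3 at bit 13: 0xc585e000
cnt (1b) val=1 bits=0x1 at bit 12: 0xc585f000
flags (9b) val=244 bits=0xf4 at bit 3: 0xc585f7a0
addr_hi (3b) val=-2 bits=0x6 at bit 0: 0xc585f7a6
word = 0xc585f7a6 → big-endian bytes:
  [0]=0xc5  [1]=0x85  [2]=0xf7  [3]=0xa6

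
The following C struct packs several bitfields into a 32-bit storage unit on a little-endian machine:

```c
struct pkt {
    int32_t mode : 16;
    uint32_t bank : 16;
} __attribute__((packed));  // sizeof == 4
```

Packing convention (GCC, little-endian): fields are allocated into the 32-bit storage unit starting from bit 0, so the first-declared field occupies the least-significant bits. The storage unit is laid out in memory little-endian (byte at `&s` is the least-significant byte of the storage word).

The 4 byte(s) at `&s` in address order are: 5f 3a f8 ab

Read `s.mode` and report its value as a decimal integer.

[0]=0x5f [1]=0x3a [2]=0xf8 [3]=0xab (little-endian) → word 0xabf83a5f
mode:16 @ bit 0 → (0xabf83a5f>>0)&0xffff = 0x3a5f  ←
bank:16 @ bit 16 → (0xabf83a5f>>16)&0xffff = 0xabf8
mode signed 16b, MSB=0: value = 14943

14943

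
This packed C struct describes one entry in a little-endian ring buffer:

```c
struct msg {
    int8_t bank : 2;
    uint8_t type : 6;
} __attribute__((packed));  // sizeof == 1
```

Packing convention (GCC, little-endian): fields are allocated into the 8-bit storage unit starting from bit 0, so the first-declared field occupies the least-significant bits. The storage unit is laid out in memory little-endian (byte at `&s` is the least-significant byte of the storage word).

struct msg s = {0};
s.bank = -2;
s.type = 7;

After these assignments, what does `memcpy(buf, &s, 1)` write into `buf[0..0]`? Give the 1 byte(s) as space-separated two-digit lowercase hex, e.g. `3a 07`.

1e

bank:2 = -2 → 0x2 << 0 → word 0x02
type:6 = 7 → 0x7 << 2 → word 0x1e
word = 0x1e → little-endian bytes:
  [0]=0x1e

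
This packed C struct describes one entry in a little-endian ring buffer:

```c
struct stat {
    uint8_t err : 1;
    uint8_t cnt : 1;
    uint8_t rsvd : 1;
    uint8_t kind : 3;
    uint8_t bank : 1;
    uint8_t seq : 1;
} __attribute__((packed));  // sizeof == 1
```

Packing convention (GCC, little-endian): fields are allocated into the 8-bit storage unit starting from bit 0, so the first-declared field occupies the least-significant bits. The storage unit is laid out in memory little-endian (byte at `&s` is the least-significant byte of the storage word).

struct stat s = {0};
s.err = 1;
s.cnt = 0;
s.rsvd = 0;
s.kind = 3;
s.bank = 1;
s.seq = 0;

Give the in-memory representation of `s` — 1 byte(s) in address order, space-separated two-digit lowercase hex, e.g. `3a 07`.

err:1 = 1 → 0x1 << 0 → word 0x01
cnt:1 = 0 → 0x0 << 1 → word 0x01
rsvd:1 = 0 → 0x0 << 2 → word 0x01
kind:3 = 3 → 0x3 << 3 → word 0x19
bank:1 = 1 → 0x1 << 6 → word 0x59
seq:1 = 0 → 0x0 << 7 → word 0x59
word = 0x59 → little-endian bytes:
  [0]=0x59

59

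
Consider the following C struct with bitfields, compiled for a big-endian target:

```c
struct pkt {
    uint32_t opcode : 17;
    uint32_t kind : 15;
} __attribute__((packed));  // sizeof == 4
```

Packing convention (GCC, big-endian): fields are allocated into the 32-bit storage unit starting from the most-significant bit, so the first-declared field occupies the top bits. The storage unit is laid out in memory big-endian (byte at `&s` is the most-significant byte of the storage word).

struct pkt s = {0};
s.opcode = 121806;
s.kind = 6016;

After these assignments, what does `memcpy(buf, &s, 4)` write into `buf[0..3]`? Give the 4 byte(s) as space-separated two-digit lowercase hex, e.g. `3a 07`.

[15+:17] opcode=121806 & 0x1ffff = 0x1dbce; word=0xede70000
[0+:15] kind=6016 & 0x7fff = 0x1780; word=0xede71780
word = 0xede71780 → big-endian bytes:
  [0]=0xed  [1]=0xe7  [2]=0x17  [3]=0x80

ed e7 17 80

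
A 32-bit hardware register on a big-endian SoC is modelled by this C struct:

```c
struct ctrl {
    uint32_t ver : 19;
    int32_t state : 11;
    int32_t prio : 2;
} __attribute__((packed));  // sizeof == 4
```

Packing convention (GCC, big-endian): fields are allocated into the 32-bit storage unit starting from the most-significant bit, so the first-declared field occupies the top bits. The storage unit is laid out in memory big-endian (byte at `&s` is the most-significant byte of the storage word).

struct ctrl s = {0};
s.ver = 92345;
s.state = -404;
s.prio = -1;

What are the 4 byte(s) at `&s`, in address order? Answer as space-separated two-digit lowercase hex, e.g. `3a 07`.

ver:19 = 92345 → 0x168b9 << 13 → word 0x2d172000
state:11 = -404 → 0x66c << 2 → word 0x2d1739b0
prio:2 = -1 → 0x3 << 0 → word 0x2d1739b3
word = 0x2d1739b3 → big-endian bytes:
  [0]=0x2d  [1]=0x17  [2]=0x39  [3]=0xb3

2d 17 39 b3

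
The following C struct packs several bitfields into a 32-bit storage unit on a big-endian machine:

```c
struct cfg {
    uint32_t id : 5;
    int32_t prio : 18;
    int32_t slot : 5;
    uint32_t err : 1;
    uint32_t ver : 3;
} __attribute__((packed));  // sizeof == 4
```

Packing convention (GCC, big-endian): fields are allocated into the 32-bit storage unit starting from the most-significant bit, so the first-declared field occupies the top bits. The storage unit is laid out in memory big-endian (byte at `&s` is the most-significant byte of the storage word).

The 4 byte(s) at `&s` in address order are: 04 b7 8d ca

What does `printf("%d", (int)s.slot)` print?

-4

[0]=0x04 [1]=0xb7 [2]=0x8d [3]=0xca (big-endian) → word 0x04b78dca
id [27+:5] = (word>>27) & 0x1f = 0
prio [9+:18] = (word>>9) & 0x3ffff = 154566
slot [4+:5] = (word>>4) & 0x1f = 28  ←
err [3+:1] = (word>>3) & 0x1 = 1
ver [0+:3] = (word>>0) & 0x7 = 2
slot signed 5b, MSB=1: 28 - 32 = -4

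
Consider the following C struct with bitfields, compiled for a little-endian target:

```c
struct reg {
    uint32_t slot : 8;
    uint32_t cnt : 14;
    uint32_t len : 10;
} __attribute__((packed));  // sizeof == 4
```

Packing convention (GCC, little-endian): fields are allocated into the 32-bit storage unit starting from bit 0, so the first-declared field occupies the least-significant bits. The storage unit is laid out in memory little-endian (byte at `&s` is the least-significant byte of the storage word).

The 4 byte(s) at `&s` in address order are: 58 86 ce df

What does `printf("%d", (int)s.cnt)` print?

3718

[0]=0x58 [1]=0x86 [2]=0xce [3]=0xdf (little-endian) → word 0xdfce8658
slot [0+:8] = (word>>0) & 0xff = 88
cnt [8+:14] = (word>>8) & 0x3fff = 3718  ←
len [22+:10] = (word>>22) & 0x3ff = 895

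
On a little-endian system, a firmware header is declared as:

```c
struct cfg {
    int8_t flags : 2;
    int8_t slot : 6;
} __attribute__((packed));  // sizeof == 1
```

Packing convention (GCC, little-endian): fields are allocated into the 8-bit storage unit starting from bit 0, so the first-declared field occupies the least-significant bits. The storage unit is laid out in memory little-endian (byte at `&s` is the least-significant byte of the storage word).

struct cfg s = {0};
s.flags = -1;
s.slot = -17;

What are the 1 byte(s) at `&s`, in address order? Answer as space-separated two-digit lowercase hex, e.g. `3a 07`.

bf

[0+:2] flags=-1 & 0x3 = 0x3; word=0x03
[2+:6] slot=-17 & 0x3f = 0x2f; word=0xbf
word = 0xbf → little-endian bytes:
  [0]=0xbf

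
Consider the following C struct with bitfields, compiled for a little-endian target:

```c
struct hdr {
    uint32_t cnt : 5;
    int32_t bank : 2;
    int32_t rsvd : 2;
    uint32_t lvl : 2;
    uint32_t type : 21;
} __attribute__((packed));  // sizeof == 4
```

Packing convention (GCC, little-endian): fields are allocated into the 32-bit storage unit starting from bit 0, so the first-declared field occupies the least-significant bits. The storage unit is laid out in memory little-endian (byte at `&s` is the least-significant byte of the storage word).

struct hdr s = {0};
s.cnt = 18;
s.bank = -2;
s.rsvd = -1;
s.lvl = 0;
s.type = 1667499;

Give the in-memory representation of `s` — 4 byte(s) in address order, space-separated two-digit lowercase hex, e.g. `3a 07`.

[0+:5] cnt=18 & 0x1f = 0x12; word=0x00000012
[5+:2] bank=-2 & 0x3 = 0x2; word=0x00000052
[7+:2] rsvd=-1 & 0x3 = 0x3; word=0x000001d2
[9+:2] lvl=0 & 0x3 = 0x0; word=0x000001d2
[11+:21] type=1667499 & 0x1fffff = 0x1971ab; word=0xcb8d59d2
word = 0xcb8d59d2 → little-endian bytes:
  [0]=0xd2  [1]=0x59  [2]=0x8d  [3]=0xcb

d2 59 8d cb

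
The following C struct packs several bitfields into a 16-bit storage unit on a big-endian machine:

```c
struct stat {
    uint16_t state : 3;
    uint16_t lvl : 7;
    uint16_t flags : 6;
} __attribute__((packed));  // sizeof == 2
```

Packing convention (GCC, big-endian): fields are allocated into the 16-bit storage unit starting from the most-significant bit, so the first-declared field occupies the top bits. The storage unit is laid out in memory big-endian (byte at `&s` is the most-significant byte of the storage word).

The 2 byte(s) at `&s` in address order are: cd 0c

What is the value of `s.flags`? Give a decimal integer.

[0]=0xcd [1]=0x0c (big-endian) → word 0xcd0c
state:3 @ bit 13 → (0xcd0c>>13)&0x7 = 0x6
lvl:7 @ bit 6 → (0xcd0c>>6)&0x7f = 0x34
flags:6 @ bit 0 → (0xcd0c>>0)&0x3f = 0xc  ←

12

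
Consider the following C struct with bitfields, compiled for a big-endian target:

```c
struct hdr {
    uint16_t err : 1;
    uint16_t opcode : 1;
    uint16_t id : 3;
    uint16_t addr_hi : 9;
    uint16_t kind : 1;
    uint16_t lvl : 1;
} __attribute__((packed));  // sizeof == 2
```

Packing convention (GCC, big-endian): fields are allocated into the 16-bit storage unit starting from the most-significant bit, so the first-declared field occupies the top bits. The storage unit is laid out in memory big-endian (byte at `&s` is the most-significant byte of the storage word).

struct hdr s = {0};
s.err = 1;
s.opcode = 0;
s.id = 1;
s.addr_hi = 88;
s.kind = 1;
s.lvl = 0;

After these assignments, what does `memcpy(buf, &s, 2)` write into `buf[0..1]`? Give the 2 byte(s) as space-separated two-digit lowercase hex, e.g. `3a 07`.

err:1 = 1 → 0x1 << 15 → word 0x8000
opcode:1 = 0 → 0x0 << 14 → word 0x8000
id:3 = 1 → 0x1 << 11 → word 0x8800
addr_hi:9 = 88 → 0x58 << 2 → word 0x8960
kind:1 = 1 → 0x1 << 1 → word 0x8962
lvl:1 = 0 → 0x0 << 0 → word 0x8962
word = 0x8962 → big-endian bytes:
  [0]=0x89  [1]=0x62

89 62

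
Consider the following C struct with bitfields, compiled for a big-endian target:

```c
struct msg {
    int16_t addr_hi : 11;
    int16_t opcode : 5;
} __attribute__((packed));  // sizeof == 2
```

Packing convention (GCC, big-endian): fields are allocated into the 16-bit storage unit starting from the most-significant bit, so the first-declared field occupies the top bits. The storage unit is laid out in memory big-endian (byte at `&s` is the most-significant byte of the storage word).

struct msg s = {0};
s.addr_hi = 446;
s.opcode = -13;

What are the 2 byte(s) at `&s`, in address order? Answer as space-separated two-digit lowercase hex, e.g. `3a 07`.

addr_hi:11 = 446 → 0x1be << 5 → word 0x37c0
opcode:5 = -13 → 0x13 << 0 → word 0x37d3
word = 0x37d3 → big-endian bytes:
  [0]=0x37  [1]=0xd3

37 d3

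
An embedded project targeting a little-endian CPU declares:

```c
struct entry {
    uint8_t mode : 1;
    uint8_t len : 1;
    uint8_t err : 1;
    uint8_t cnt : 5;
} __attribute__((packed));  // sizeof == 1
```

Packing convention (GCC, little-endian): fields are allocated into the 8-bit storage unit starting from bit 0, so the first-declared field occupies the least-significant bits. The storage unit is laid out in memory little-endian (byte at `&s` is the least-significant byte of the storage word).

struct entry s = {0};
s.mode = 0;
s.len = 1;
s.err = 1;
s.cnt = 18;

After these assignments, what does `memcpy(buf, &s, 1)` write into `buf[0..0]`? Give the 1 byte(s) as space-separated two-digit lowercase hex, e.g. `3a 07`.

96

mode (1b) val=0 bits=0x0 at bit 0: 0x00
len (1b) val=1 bits=0x1 at bit 1: 0x02
err (1b) val=1 bits=0x1 at bit 2: 0x06
cnt (5b) val=18 bits=0x12 at bit 3: 0x96
word = 0x96 → little-endian bytes:
  [0]=0x96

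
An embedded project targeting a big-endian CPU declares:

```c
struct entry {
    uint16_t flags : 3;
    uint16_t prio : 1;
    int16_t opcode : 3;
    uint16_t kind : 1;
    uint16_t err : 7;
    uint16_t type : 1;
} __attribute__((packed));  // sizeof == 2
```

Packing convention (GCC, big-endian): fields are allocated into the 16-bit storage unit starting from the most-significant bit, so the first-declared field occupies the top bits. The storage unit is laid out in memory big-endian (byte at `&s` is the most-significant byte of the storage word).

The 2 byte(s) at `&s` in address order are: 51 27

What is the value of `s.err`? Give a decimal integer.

19

[0]=0x51 [1]=0x27 (big-endian) → word 0x5127
flags [13+:3] = (word>>13) & 0x7 = 2
prio [12+:1] = (word>>12) & 0x1 = 1
opcode [9+:3] = (word>>9) & 0x7 = 0
kind [8+:1] = (word>>8) & 0x1 = 1
err [1+:7] = (word>>1) & 0x7f = 19  ←
type [0+:1] = (word>>0) & 0x1 = 1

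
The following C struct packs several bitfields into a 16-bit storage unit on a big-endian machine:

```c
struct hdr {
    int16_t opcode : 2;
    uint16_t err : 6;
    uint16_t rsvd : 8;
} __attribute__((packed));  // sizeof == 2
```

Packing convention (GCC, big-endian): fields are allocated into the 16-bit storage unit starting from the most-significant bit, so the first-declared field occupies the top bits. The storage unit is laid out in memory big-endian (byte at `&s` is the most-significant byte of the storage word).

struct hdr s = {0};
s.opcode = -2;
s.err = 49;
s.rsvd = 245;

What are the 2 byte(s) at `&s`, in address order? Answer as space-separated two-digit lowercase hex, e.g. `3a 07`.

[14+:2] opcode=-2 & 0x3 = 0x2; word=0x8000
[8+:6] err=49 & 0x3f = 0x31; word=0xb100
[0+:8] rsvd=245 & 0xff = 0xf5; word=0xb1f5
word = 0xb1f5 → big-endian bytes:
  [0]=0xb1  [1]=0xf5

b1 f5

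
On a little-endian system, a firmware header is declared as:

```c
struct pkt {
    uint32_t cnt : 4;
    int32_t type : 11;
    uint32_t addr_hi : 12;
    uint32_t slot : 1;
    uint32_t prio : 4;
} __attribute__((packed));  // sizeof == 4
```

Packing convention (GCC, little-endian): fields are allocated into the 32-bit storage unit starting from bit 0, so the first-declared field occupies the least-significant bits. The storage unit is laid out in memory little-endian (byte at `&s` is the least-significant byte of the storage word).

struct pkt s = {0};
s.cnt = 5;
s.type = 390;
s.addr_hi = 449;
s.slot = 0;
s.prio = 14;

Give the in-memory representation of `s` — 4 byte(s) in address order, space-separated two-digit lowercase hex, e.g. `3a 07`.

[0+:4] cnt=5 & 0xf = 0x5; word=0x00000005
[4+:11] type=390 & 0x7ff = 0x186; word=0x00001865
[15+:12] addr_hi=449 & 0xfff = 0x1c1; word=0x00e09865
[27+:1] slot=0 & 0x1 = 0x0; word=0x00e09865
[28+:4] prio=14 & 0xf = 0xe; word=0xe0e09865
word = 0xe0e09865 → little-endian bytes:
  [0]=0x65  [1]=0x98  [2]=0xe0  [3]=0xe0

65 98 e0 e0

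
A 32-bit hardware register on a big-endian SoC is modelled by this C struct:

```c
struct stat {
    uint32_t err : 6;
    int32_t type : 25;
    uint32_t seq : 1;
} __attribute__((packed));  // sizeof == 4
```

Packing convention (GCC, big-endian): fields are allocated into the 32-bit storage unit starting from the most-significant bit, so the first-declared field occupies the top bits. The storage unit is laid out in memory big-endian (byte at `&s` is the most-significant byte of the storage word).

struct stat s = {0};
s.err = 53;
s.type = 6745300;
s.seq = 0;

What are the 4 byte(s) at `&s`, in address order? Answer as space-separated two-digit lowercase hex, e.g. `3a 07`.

d4 cd d9 a8

err:6 = 53 → 0x35 << 26 → word 0xd4000000
type:25 = 6745300 → 0x66ecd4 << 1 → word 0xd4cdd9a8
seq:1 = 0 → 0x0 << 0 → word 0xd4cdd9a8
word = 0xd4cdd9a8 → big-endian bytes:
  [0]=0xd4  [1]=0xcd  [2]=0xd9  [3]=0xa8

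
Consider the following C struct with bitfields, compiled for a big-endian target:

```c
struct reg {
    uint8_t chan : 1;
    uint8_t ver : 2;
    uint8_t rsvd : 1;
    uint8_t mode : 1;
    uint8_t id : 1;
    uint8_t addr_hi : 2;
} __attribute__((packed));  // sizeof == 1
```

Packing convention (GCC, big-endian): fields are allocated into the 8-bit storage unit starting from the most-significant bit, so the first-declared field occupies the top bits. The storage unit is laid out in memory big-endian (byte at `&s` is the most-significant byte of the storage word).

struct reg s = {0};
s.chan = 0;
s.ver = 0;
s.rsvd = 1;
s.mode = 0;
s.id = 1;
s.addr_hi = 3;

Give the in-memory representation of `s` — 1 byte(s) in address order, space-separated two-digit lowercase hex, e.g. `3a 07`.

17

chan:1 = 0 → 0x0 << 7 → word 0x00
ver:2 = 0 → 0x0 << 5 → word 0x00
rsvd:1 = 1 → 0x1 << 4 → word 0x10
mode:1 = 0 → 0x0 << 3 → word 0x10
id:1 = 1 → 0x1 << 2 → word 0x14
addr_hi:2 = 3 → 0x3 << 0 → word 0x17
word = 0x17 → big-endian bytes:
  [0]=0x17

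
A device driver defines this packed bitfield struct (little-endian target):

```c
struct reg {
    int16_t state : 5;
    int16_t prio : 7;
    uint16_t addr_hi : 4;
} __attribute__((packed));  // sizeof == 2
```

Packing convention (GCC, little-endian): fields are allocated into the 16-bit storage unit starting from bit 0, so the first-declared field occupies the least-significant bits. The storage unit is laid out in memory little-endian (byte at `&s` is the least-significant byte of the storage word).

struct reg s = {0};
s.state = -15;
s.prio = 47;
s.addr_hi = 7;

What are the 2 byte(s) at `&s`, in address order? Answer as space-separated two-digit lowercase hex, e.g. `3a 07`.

f1 75

state (5b) val=-15 bits=0x11 at bit 0: 0x0011
prio (7b) val=47 bits=0x2f at bit 5: 0x05f1
addr_hi (4b) val=7 bits=0x7 at bit 12: 0x75f1
word = 0x75f1 → little-endian bytes:
  [0]=0xf1  [1]=0x75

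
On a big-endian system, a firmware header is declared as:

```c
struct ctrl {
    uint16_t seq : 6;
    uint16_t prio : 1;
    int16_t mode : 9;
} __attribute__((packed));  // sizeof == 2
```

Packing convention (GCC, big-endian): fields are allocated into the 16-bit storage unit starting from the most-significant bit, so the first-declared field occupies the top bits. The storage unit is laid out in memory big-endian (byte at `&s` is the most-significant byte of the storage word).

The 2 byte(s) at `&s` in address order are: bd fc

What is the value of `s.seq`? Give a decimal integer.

47

[0]=0xbd [1]=0xfc (big-endian) → word 0xbdfc
seq:6 @ bit 10 → (0xbdfc>>10)&0x3f = 0x2f  ←
prio:1 @ bit 9 → (0xbdfc>>9)&0x1 = 0x0
mode:9 @ bit 0 → (0xbdfc>>0)&0x1ff = 0x1fc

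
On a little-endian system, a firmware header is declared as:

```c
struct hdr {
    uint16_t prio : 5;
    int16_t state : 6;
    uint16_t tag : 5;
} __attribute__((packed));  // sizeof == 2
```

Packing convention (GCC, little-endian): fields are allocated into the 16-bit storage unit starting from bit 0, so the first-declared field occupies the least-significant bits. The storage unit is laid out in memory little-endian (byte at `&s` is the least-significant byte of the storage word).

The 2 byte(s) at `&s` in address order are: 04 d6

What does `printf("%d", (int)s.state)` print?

[0]=0x04 [1]=0xd6 (little-endian) → word 0xd604
prio:5 @ bit 0 → (0xd604>>0)&0x1f = 0x4
state:6 @ bit 5 → (0xd604>>5)&0x3f = 0x30  ←
tag:5 @ bit 11 → (0xd604>>11)&0x1f = 0x1a
state signed 6b, MSB=1: 48 - 64 = -16

-16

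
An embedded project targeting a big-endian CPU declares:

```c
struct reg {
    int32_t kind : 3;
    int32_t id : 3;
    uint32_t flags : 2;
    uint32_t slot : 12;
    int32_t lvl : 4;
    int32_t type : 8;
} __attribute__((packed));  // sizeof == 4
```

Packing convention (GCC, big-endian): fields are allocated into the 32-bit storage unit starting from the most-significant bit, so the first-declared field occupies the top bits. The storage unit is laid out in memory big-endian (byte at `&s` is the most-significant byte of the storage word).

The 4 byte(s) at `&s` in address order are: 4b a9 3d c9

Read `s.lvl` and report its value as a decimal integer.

-3

[0]=0x4b [1]=0xa9 [2]=0x3d [3]=0xc9 (big-endian) → word 0x4ba93dc9
kind [29+:3] = (word>>29) & 0x7 = 2
id [26+:3] = (word>>26) & 0x7 = 2
flags [24+:2] = (word>>24) & 0x3 = 3
slot [12+:12] = (word>>12) & 0xfff = 2707
lvl [8+:4] = (word>>8) & 0xf = 13  ←
type [0+:8] = (word>>0) & 0xff = 201
lvl signed 4b, MSB=1: 13 - 16 = -3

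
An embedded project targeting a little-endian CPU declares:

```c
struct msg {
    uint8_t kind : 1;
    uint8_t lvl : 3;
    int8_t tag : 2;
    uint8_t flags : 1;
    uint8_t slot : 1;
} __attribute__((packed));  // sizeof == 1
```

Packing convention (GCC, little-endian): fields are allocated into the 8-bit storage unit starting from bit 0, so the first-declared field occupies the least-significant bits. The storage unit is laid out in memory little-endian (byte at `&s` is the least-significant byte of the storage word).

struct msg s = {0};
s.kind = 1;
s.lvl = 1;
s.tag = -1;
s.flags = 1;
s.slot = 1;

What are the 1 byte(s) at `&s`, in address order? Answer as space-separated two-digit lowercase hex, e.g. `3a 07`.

kind:1 = 1 → 0x1 << 0 → word 0x01
lvl:3 = 1 → 0x1 << 1 → word 0x03
tag:2 = -1 → 0x3 << 4 → word 0x33
flags:1 = 1 → 0x1 << 6 → word 0x73
slot:1 = 1 → 0x1 << 7 → word 0xf3
word = 0xf3 → little-endian bytes:
  [0]=0xf3

f3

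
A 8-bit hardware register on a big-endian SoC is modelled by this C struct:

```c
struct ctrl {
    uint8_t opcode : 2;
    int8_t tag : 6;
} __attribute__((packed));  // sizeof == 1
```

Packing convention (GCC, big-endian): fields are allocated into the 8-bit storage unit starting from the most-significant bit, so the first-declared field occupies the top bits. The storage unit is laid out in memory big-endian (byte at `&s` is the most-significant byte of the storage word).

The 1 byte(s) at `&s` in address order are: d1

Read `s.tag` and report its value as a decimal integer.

[0]=0xd1 (big-endian) → word 0xd1
opcode [6+:2] = (word>>6) & 0x3 = 3
tag [0+:6] = (word>>0) & 0x3f = 17  ←
tag signed 6b, MSB=0: value = 17

17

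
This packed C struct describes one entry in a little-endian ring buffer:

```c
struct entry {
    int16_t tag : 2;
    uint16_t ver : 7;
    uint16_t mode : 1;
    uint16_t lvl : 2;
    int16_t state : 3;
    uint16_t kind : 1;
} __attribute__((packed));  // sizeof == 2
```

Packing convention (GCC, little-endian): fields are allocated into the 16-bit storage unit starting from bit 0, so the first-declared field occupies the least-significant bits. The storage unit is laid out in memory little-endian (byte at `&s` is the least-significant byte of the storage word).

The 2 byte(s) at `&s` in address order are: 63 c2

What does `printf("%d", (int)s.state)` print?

[0]=0x63 [1]=0xc2 (little-endian) → word 0xc263
tag:2 @ bit 0 → (0xc263>>0)&0x3 = 0x3
ver:7 @ bit 2 → (0xc263>>2)&0x7f = 0x18
mode:1 @ bit 9 → (0xc263>>9)&0x1 = 0x1
lvl:2 @ bit 10 → (0xc263>>10)&0x3 = 0x0
state:3 @ bit 12 → (0xc263>>12)&0x7 = 0x4  ←
kind:1 @ bit 15 → (0xc263>>15)&0x1 = 0x1
state signed 3b, MSB=1: 4 - 8 = -4

-4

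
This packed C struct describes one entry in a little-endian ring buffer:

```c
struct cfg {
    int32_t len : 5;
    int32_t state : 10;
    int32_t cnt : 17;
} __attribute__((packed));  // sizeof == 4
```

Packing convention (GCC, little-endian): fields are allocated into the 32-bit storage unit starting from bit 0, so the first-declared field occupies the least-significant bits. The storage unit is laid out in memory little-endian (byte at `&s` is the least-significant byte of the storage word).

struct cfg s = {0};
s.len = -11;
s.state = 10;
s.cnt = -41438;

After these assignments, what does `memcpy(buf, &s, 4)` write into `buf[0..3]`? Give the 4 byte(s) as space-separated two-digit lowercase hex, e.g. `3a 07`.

len (5b) val=-11 bits=0x15 at bit 0: 0x00000015
state (10b) val=10 bits=0xa at bit 5: 0x00000155
cnt (17b) val=-41438 bits=0x15e22 at bit 15: 0xaf110155
word = 0xaf110155 → little-endian bytes:
  [0]=0x55  [1]=0x01  [2]=0x11  [3]=0xaf

55 01 11 af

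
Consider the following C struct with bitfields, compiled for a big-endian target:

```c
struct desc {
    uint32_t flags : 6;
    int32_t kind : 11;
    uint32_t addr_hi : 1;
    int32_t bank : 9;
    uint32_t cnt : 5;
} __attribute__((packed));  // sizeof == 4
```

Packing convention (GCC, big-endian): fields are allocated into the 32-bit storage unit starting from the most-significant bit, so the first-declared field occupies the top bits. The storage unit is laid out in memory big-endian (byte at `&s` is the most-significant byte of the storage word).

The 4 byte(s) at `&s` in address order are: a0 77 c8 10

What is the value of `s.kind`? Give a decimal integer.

239

[0]=0xa0 [1]=0x77 [2]=0xc8 [3]=0x10 (big-endian) → word 0xa077c810
flags:6 @ bit 26 → (0xa077c810>>26)&0x3f = 0x28
kind:11 @ bit 15 → (0xa077c810>>15)&0x7ff = 0xef  ←
addr_hi:1 @ bit 14 → (0xa077c810>>14)&0x1 = 0x1
bank:9 @ bit 5 → (0xa077c810>>5)&0x1ff = 0x40
cnt:5 @ bit 0 → (0xa077c810>>0)&0x1f = 0x10
kind signed 11b, MSB=0: value = 239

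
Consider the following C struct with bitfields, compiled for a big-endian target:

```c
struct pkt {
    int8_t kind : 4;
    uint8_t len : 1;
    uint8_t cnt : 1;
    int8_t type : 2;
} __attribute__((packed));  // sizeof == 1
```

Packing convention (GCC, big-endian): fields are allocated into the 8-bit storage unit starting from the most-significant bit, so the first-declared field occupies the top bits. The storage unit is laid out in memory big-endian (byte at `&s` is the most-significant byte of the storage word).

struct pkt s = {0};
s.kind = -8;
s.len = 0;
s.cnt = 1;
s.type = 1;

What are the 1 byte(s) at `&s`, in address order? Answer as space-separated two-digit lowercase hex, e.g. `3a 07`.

85

kind:4 = -8 → 0x8 << 4 → word 0x80
len:1 = 0 → 0x0 << 3 → word 0x80
cnt:1 = 1 → 0x1 << 2 → word 0x84
type:2 = 1 → 0x1 << 0 → word 0x85
word = 0x85 → big-endian bytes:
  [0]=0x85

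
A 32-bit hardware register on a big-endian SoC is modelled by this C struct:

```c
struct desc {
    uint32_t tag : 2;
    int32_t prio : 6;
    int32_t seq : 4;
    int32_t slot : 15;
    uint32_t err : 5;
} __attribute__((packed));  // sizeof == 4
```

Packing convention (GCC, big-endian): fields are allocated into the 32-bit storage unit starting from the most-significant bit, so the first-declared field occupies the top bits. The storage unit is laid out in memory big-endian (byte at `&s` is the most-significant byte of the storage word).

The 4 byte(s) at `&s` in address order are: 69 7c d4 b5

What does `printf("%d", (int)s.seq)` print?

[0]=0x69 [1]=0x7c [2]=0xd4 [3]=0xb5 (big-endian) → word 0x697cd4b5
tag:2 @ bit 30 → (0x697cd4b5>>30)&0x3 = 0x1
prio:6 @ bit 24 → (0x697cd4b5>>24)&0x3f = 0x29
seq:4 @ bit 20 → (0x697cd4b5>>20)&0xf = 0x7  ←
slot:15 @ bit 5 → (0x697cd4b5>>5)&0x7fff = 0x66a5
err:5 @ bit 0 → (0x697cd4b5>>0)&0x1f = 0x15
seq signed 4b, MSB=0: value = 7

7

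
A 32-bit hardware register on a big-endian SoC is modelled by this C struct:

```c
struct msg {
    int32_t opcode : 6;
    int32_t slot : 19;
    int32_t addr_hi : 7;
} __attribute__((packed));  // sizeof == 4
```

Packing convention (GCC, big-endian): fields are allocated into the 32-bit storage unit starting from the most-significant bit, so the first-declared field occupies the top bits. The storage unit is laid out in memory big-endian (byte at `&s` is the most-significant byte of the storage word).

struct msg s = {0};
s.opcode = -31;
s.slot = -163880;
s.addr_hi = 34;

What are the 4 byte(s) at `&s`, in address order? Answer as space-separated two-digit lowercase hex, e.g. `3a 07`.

86 bf ec 22

opcode:6 = -31 → 0x21 << 26 → word 0x84000000
slot:19 = -163880 → 0x57fd8 << 7 → word 0x86bfec00
addr_hi:7 = 34 → 0x22 << 0 → word 0x86bfec22
word = 0x86bfec22 → big-endian bytes:
  [0]=0x86  [1]=0xbf  [2]=0xec  [3]=0x22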